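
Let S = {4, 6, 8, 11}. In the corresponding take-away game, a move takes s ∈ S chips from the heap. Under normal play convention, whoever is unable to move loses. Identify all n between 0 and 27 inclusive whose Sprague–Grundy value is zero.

0, 1, 2, 3, 15, 16, 17, 18

n :  0  1  2  3  4  5  6  7  8  9 10 11 12 13 14 15 16 17 18 19 20 21 22 23 24 25 26 27
G :  0  0  0  0  1  1  1  1  2  2  2  2  3  3  3  0  0  0  0  1  1  1  1  2  2  2  2  3
P-positions are exactly the n with G(n) = 0.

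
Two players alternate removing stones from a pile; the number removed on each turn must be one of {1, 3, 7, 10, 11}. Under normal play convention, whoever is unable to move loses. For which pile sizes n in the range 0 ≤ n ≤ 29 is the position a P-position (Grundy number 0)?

0, 2, 4, 6, 8, 20, 22, 24, 26, 28

G(0) = 0
G(1) = mex{0} = 1
G(2) = mex{1} = 0
G(3) = mex{0,0} = 1
G(4) = mex{1,1} = 0
G(5) = mex{0,0} = 1
G(6) = mex{1,1} = 0
G(7) = mex{0,0,0} = 1
G(8) = mex{1,1,1} = 0
G(9) = mex{0,0,0} = 1
G(10) = mex{1,1,1,0} = 2
G(11) = mex{2,0,0,1,0} = 3
G(12) = mex{3,1,1,0,1} = 2
G(13) = mex{2,2,0,1,0} = 3
G(14) = mex{3,3,1,0,1} = 2
G(15) = mex{2,2,0,1,0} = 3
G(16) = mex{3,3,1,0,1} = 2
G(17) = mex{2,2,2,1,0} = 3
G(18) = mex{3,3,3,0,1} = 2
G(19) = mex{2,2,2,1,0} = 3
G(20) = mex{3,3,3,2,1} = 0
G(21) = mex{0,2,2,3,2} = 1
G(22) = mex{1,3,3,2,3} = 0
G(23) = mex{0,0,2,3,2} = 1
G(24) = mex{1,1,3,2,3} = 0
G(25) = mex{0,0,2,3,2} = 1
G(26) = mex{1,1,3,2,3} = 0
G(27) = mex{0,0,0,3,2} = 1
G(28) = mex{1,1,1,2,3} = 0
G(29) = mex{0,0,0,3,2} = 1
P-positions are exactly the n with G(n) = 0.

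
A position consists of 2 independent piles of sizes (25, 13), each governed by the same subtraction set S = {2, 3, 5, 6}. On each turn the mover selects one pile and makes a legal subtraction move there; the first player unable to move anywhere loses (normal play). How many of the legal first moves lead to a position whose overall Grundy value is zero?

2

All piles use S = {2, 3, 5, 6}:
G(0) = 0
G(1) = mex{} = 0
G(2) = mex{0} = 1
G(3) = mex{0,0} = 1
G(4) = mex{1,0} = 2
G(5) = mex{1,1,0} = 2
G(6) = mex{2,1,0,0} = 3
G(7) = mex{2,2,1,0} = 3
G(8) = mex{3,2,1,1} = 0
G(9) = mex{3,3,2,1} = 0
G(10) = mex{0,3,2,2} = 1
G(11) = mex{0,0,3,2} = 1
G(12) = mex{1,0,3,3} = 2
G(13) = mex{1,1,0,3} = 2
G(14) = mex{2,1,0,0} = 3
G(15) = mex{2,2,1,0} = 3
G(16) = mex{3,2,1,1} = 0
G(17) = mex{3,3,2,1} = 0
G(18) = mex{0,3,2,2} = 1
G(19) = mex{0,0,3,2} = 1
G(20) = mex{1,0,3,3} = 2
G(21) = mex{1,1,0,3} = 2
G(22) = mex{2,1,0,0} = 3
G(23) = mex{2,2,1,0} = 3
G(24) = mex{3,2,1,1} = 0
G(25) = mex{3,3,2,1} = 0
Pile A: G(25) = 0.
Pile B: G(13) = 2.
Combined Grundy value = 0 ⊕ 2 = 2.
A winning move leaves total XOR = 0, i.e. changes one component's Grundy value g to g ⊕ X where X is the current total.
Pile A: need g' = 0⊕2 = 2. Options: 25−2→G=3, 25−3→G=3, 25−5→G=2, 25−6→G=1. Hits: 1.
Pile B: need g' = 2⊕2 = 0. Options: 13−2→G=1, 13−3→G=1, 13−5→G=0, 13−6→G=3. Hits: 1.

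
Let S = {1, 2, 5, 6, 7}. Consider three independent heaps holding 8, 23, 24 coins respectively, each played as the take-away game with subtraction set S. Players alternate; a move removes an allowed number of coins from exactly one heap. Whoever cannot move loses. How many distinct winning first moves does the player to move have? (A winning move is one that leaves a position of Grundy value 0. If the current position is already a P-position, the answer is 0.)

2

All heaps use S = {1, 2, 5, 6, 7}:
G(0) = 0
G(1) = mex{0} = 1
G(2) = mex{1,0} = 2
G(3) = mex{2,1} = 0
G(4) = mex{0,2} = 1
G(5) = mex{1,0,0} = 2
G(6) = mex{2,1,1,0} = 3
G(7) = mex{3,2,2,1,0} = 4
G(8) = mex{4,3,0,2,1} = 5
G(9) = mex{5,4,1,0,2} = 3
G(10) = mex{3,5,2,1,0} = 4
G(11) = mex{4,3,3,2,1} = 0
G(12) = mex{0,4,4,3,2} = 1
G(13) = mex{1,0,5,4,3} = 2
G(14) = mex{2,1,3,5,4} = 0
G(15) = mex{0,2,4,3,5} = 1
G(16) = mex{1,0,0,4,3} = 2
G(17) = mex{2,1,1,0,4} = 3
G(18) = mex{3,2,2,1,0} = 4
G(19) = mex{4,3,0,2,1} = 5
G(20) = mex{5,4,1,0,2} = 3
G(21) = mex{3,5,2,1,0} = 4
G(22) = mex{4,3,3,2,1} = 0
G(23) = mex{0,4,4,3,2} = 1
G(24) = mex{1,0,5,4,3} = 2
Heap A: G(8) = 5.
Heap B: G(23) = 1.
Heap C: G(24) = 2.
Combined Grundy value = 5 ⊕ 1 ⊕ 2 = 6.
A winning move leaves total XOR = 0, i.e. changes one component's Grundy value g to g ⊕ X where X is the current total.
Heap A: need g' = 5⊕6 = 3. Options: 8−1→G=4, 8−2→G=3, 8−5→G=0, 8−6→G=2, 8−7→G=1. Hits: 1.
Heap B: need g' = 1⊕6 = 7. Options: 23−1→G=0, 23−2→G=4, 23−5→G=4, 23−6→G=3, 23−7→G=2. Hits: 0.
Heap C: need g' = 2⊕6 = 4. Options: 24−1→G=1, 24−2→G=0, 24−5→G=5, 24−6→G=4, 24−7→G=3. Hits: 1.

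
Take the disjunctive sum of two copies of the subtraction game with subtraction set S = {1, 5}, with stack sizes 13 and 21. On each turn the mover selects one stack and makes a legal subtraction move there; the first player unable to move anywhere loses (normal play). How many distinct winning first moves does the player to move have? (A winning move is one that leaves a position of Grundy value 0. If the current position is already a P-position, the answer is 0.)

All stacks use S = {1, 5}:
n :  0  1  2  3  4  5  6  7  8  9 10 11 12 13 14 15 16 17 18 19 20 21
G :  0  1  0  1  0  1  0  1  0  1  0  1  0  1  0  1  0  1  0  1  0  1
Stack A: G(13) = 1.
Stack B: G(21) = 1.
Combined Grundy value = 1 ⊕ 1 = 0.
A winning move leaves total XOR = 0, i.e. changes one component's Grundy value g to g ⊕ X where X is the current total.
Stack A: target g' = 1⊕0 = 1, but every legal move changes the Grundy value (mex property), so 0 moves.
Stack B: target g' = 1⊕0 = 1, but every legal move changes the Grundy value (mex property), so 0 moves.

0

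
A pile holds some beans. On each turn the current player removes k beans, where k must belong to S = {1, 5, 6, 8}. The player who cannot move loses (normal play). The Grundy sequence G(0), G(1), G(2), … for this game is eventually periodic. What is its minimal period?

11

G(0) = 0
G(1) = mex{0} = 1
G(2) = mex{1} = 0
G(3) = mex{0} = 1
G(4) = mex{1} = 0
G(5) = mex{0,0} = 1
G(6) = mex{1,1,0} = 2
G(7) = mex{2,0,1} = 3
G(8) = mex{3,1,0,0} = 2
G(9) = mex{2,0,1,1} = 3
G(10) = mex{3,1,0,0} = 2
G(11) = mex{2,2,1,1} = 0
G(12) = mex{0,3,2,0} = 1
G(13) = mex{1,2,3,1} = 0
G(14) = mex{0,3,2,2} = 1
G(15) = mex{1,2,3,3} = 0
G(16) = mex{0,0,2,2} = 1
G(17) = mex{1,1,0,3} = 2
G(18) = mex{2,0,1,2} = 3
G(19) = mex{3,1,0,0} = 2
G(20) = mex{2,0,1,1} = 3
G(21) = mex{3,1,0,0} = 2
G(22) = mex{2,2,1,1} = 0
G(23) = mex{0,3,2,0} = 1
G(n+11) = G(n) holds for n = 0,…,7 (a full window of length max(S) = 8), so the sequence is purely periodic with period 11.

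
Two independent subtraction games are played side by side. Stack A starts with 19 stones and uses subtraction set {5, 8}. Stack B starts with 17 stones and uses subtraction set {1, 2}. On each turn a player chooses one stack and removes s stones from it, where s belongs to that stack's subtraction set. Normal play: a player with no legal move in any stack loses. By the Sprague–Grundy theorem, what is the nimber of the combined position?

Stack A, S = {5, 8}:
n :  0  1  2  3  4  5  6  7  8  9 10 11 12 13 14 15 16 17 18 19
G :  0  0  0  0  0  1  1  1  1  1  2  2  2  0  0  0  0  0  1  1
G_A(19) = 1.
Stack B, S = {1, 2}:
n :  0  1  2  3  4  5  6  7  8  9 10 11 12 13 14 15 16 17
G :  0  1  2  0  1  2  0  1  2  0  1  2  0  1  2  0  1  2
G_B(17) = 2.
Combined Grundy value = 1 ⊕ 2 = 3.

3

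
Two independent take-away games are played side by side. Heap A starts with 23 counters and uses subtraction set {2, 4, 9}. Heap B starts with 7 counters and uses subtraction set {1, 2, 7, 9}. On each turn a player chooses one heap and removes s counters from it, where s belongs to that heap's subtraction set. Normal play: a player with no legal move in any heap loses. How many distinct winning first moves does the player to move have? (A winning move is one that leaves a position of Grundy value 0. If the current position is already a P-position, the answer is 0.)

Heap A, S = {2, 4, 9}:
n :  0  1  2  3  4  5  6  7  8  9 10 11 12 13 14 15 16 17 18 19 20 21 22 23
G :  0  0  1  1  2  2  0  0  1  1  2  2  0  0  1  1  2  2  0  0  1  1  2  2
G_A(23) = 2.
Heap B, S = {1, 2, 7, 9}:
n : 0 1 2 3 4 5 6 7
G : 0 1 2 0 1 2 0 1
G_B(7) = 1.
Combined Grundy value = 2 ⊕ 1 = 3.
A winning move leaves total XOR = 0, i.e. changes one component's Grundy value g to g ⊕ X where X is the current total.
Heap A: need g' = 2⊕3 = 1. Options: 23−2→G=1, 23−4→G=0, 23−9→G=1. Hits: 2.
Heap B: need g' = 1⊕3 = 2. Options: 7−1→G=0, 7−2→G=2, 7−7→G=0. Hits: 1.

3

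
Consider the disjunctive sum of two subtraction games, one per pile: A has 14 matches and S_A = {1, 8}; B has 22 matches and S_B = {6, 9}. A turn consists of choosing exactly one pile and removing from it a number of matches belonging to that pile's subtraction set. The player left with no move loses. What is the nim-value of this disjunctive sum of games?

0

Pile A, S = {1, 8}:
n :  0  1  2  3  4  5  6  7  8  9 10 11 12 13 14
G :  0  1  0  1  0  1  0  1  2  0  1  0  1  0  1
G_A(14) = 1.
Pile B, S = {6, 9}:
G(0) = 0
G(1) = mex{} = 0
G(2) = mex{} = 0
G(3) = mex{} = 0
G(4) = mex{} = 0
G(5) = mex{} = 0
G(6) = mex{0} = 1
G(7) = mex{0} = 1
G(8) = mex{0} = 1
G(9) = mex{0,0} = 1
G(10) = mex{0,0} = 1
G(11) = mex{0,0} = 1
G(12) = mex{1,0} = 2
G(13) = mex{1,0} = 2
G(14) = mex{1,0} = 2
G(15) = mex{1,1} = 0
G(16) = mex{1,1} = 0
G(17) = mex{1,1} = 0
G(18) = mex{2,1} = 0
G(19) = mex{2,1} = 0
G(20) = mex{2,1} = 0
G(21) = mex{0,2} = 1
G(22) = mex{0,2} = 1
G_B(22) = 1.
Combined Grundy value = 1 ⊕ 1 = 0.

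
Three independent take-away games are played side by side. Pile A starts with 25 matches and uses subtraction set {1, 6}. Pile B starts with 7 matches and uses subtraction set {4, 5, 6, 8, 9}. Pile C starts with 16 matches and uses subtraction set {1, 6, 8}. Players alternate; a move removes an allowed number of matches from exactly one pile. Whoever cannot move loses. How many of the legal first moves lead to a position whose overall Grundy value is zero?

Pile A, S = {1, 6}:
G(0) = 0
G(1) = mex{0} = 1
G(2) = mex{1} = 0
G(3) = mex{0} = 1
G(4) = mex{1} = 0
G(5) = mex{0} = 1
G(6) = mex{1,0} = 2
G(7) = mex{2,1} = 0
G(8) = mex{0,0} = 1
G(9) = mex{1,1} = 0
G(10) = mex{0,0} = 1
G(11) = mex{1,1} = 0
G(12) = mex{0,2} = 1
G(13) = mex{1,0} = 2
G(14) = mex{2,1} = 0
G(15) = mex{0,0} = 1
G(16) = mex{1,1} = 0
G(17) = mex{0,0} = 1
G(18) = mex{1,1} = 0
G(19) = mex{0,2} = 1
G(20) = mex{1,0} = 2
G(21) = mex{2,1} = 0
G(22) = mex{0,0} = 1
G(23) = mex{1,1} = 0
G(24) = mex{0,0} = 1
G(25) = mex{1,1} = 0
G_A(25) = 0.
Pile B, S = {4, 5, 6, 8, 9}:
G(0) = 0
G(1) = mex{} = 0
G(2) = mex{} = 0
G(3) = mex{} = 0
G(4) = mex{0} = 1
G(5) = mex{0,0} = 1
G(6) = mex{0,0,0} = 1
G(7) = mex{0,0,0} = 1
G_B(7) = 1.
Pile C, S = {1, 6, 8}:
G(0) = 0
G(1) = mex{0} = 1
G(2) = mex{1} = 0
G(3) = mex{0} = 1
G(4) = mex{1} = 0
G(5) = mex{0} = 1
G(6) = mex{1,0} = 2
G(7) = mex{2,1} = 0
G(8) = mex{0,0,0} = 1
G(9) = mex{1,1,1} = 0
G(10) = mex{0,0,0} = 1
G(11) = mex{1,1,1} = 0
G(12) = mex{0,2,0} = 1
G(13) = mex{1,0,1} = 2
G(14) = mex{2,1,2} = 0
G(15) = mex{0,0,0} = 1
G(16) = mex{1,1,1} = 0
G_C(16) = 0.
Combined Grundy value = 0 ⊕ 1 ⊕ 0 = 1.
A winning move leaves total XOR = 0, i.e. changes one component's Grundy value g to g ⊕ X where X is the current total.
Pile A: need g' = 0⊕1 = 1. Options: 25−1→G=1, 25−6→G=1. Hits: 2.
Pile B: need g' = 1⊕1 = 0. Options: 7−4→G=0, 7−5→G=0, 7−6→G=0. Hits: 3.
Pile C: need g' = 0⊕1 = 1. Options: 16−1→G=1, 16−6→G=1, 16−8→G=1. Hits: 3.

8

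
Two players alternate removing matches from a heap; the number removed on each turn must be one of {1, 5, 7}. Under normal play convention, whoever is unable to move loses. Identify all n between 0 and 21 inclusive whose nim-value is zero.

0, 2, 4, 6, 8, 10, 12, 14, 16, 18, 20

G(0) = 0
G(1) = mex{0} = 1
G(2) = mex{1} = 0
G(3) = mex{0} = 1
G(4) = mex{1} = 0
G(5) = mex{0,0} = 1
G(6) = mex{1,1} = 0
G(7) = mex{0,0,0} = 1
G(8) = mex{1,1,1} = 0
G(9) = mex{0,0,0} = 1
G(10) = mex{1,1,1} = 0
G(11) = mex{0,0,0} = 1
G(12) = mex{1,1,1} = 0
G(13) = mex{0,0,0} = 1
G(14) = mex{1,1,1} = 0
G(15) = mex{0,0,0} = 1
G(16) = mex{1,1,1} = 0
G(17) = mex{0,0,0} = 1
G(18) = mex{1,1,1} = 0
G(19) = mex{0,0,0} = 1
G(20) = mex{1,1,1} = 0
G(21) = mex{0,0,0} = 1
P-positions are exactly the n with G(n) = 0.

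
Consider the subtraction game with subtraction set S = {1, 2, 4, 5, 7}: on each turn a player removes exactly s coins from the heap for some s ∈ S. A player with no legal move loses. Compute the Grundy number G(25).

n :  0  1  2  3  4  5  6  7  8  9 10 11 12 13 14 15 16 17 18 19 20 21 22 23 24 25
G :  0  1  2  0  1  2  0  1  2  0  1  2  0  1  2  0  1  2  0  1  2  0  1  2  0  1

1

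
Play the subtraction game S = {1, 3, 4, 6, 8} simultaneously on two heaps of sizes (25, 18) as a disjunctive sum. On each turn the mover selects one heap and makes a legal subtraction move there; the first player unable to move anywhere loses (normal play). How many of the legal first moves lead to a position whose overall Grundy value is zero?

0

All heaps use S = {1, 3, 4, 6, 8}:
n :  0  1  2  3  4  5  6  7  8  9 10 11 12 13 14 15 16 17 18 19 20 21 22 23 24 25
G :  0  1  0  1  2  3  2  0  1  0  1  2  3  2  0  1  0  1  2  3  2  0  1  0  1  2
Heap A: G(25) = 2.
Heap B: G(18) = 2.
Combined Grundy value = 2 ⊕ 2 = 0.
A winning move leaves total XOR = 0, i.e. changes one component's Grundy value g to g ⊕ X where X is the current total.
Heap A: target g' = 2⊕0 = 2, but every legal move changes the Grundy value (mex property), so 0 moves.
Heap B: target g' = 2⊕0 = 2, but every legal move changes the Grundy value (mex property), so 0 moves.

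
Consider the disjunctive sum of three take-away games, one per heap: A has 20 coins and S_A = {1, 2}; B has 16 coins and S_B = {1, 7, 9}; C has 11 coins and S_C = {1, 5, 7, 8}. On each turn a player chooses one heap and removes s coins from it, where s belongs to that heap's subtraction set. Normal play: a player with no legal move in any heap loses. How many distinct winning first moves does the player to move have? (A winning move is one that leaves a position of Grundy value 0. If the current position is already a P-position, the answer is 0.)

Heap A, S = {1, 2}:
n :  0  1  2  3  4  5  6  7  8  9 10 11 12 13 14 15 16 17 18 19 20
G :  0  1  2  0  1  2  0  1  2  0  1  2  0  1  2  0  1  2  0  1  2
G_A(20) = 2.
Heap B, S = {1, 7, 9}:
G(0) = 0
G(1) = mex{0} = 1
G(2) = mex{1} = 0
G(3) = mex{0} = 1
G(4) = mex{1} = 0
G(5) = mex{0} = 1
G(6) = mex{1} = 0
G(7) = mex{0,0} = 1
G(8) = mex{1,1} = 0
G(9) = mex{0,0,0} = 1
G(10) = mex{1,1,1} = 0
G(11) = mex{0,0,0} = 1
G(12) = mex{1,1,1} = 0
G(13) = mex{0,0,0} = 1
G(14) = mex{1,1,1} = 0
G(15) = mex{0,0,0} = 1
G(16) = mex{1,1,1} = 0
G_B(16) = 0.
Heap C, S = {1, 5, 7, 8}:
n :  0  1  2  3  4  5  6  7  8  9 10 11
G :  0  1  0  1  0  1  0  1  2  3  2  3
G_C(11) = 3.
Combined Grundy value = 2 ⊕ 0 ⊕ 3 = 1.
A winning move leaves total XOR = 0, i.e. changes one component's Grundy value g to g ⊕ X where X is the current total.
Heap A: need g' = 2⊕1 = 3. Options: 20−1→G=1, 20−2→G=0. Hits: 0.
Heap B: need g' = 0⊕1 = 1. Options: 16−1→G=1, 16−7→G=1, 16−9→G=1. Hits: 3.
Heap C: need g' = 3⊕1 = 2. Options: 11−1→G=2, 11−5→G=0, 11−7→G=0, 11−8→G=1. Hits: 1.

4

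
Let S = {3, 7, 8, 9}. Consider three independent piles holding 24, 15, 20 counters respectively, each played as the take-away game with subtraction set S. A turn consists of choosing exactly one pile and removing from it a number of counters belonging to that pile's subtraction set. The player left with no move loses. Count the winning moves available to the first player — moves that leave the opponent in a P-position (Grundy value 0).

3

All piles use S = {3, 7, 8, 9}:
n :  0  1  2  3  4  5  6  7  8  9 10 11 12 13 14 15 16 17 18 19 20 21 22 23 24
G :  0  0  0  1  1  1  0  2  2  1  3  3  0  2  4  1  0  0  0  1  1  1  0  2  2
Pile A: G(24) = 2.
Pile B: G(15) = 1.
Pile C: G(20) = 1.
Combined Grundy value = 2 ⊕ 1 ⊕ 1 = 2.
A winning move leaves total XOR = 0, i.e. changes one component's Grundy value g to g ⊕ X where X is the current total.
Pile A: need g' = 2⊕2 = 0. Options: 24−3→G=1, 24−7→G=0, 24−8→G=0, 24−9→G=1. Hits: 2.
Pile B: need g' = 1⊕2 = 3. Options: 15−3→G=0, 15−7→G=2, 15−8→G=2, 15−9→G=0. Hits: 0.
Pile C: need g' = 1⊕2 = 3. Options: 20−3→G=0, 20−7→G=2, 20−8→G=0, 20−9→G=3. Hits: 1.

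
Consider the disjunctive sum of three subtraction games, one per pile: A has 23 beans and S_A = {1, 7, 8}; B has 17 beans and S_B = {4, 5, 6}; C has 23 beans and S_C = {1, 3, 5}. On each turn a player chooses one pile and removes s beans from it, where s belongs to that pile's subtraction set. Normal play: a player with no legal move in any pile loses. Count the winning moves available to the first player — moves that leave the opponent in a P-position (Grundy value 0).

1

Pile A, S = {1, 7, 8}:
n :  0  1  2  3  4  5  6  7  8  9 10 11 12 13 14 15 16 17 18 19 20 21 22 23
G :  0  1  0  1  0  1  0  1  2  3  2  3  2  3  2  0  1  0  1  0  1  0  1  2
G_A(23) = 2.
Pile B, S = {4, 5, 6}:
n :  0  1  2  3  4  5  6  7  8  9 10 11 12 13 14 15 16 17
G :  0  0  0  0  1  1  1  1  2  2  0  0  0  0  1  1  1  1
G_B(17) = 1.
Pile C, S = {1, 3, 5}:
G(0) = 0
G(1) = mex{0} = 1
G(2) = mex{1} = 0
G(3) = mex{0,0} = 1
G(4) = mex{1,1} = 0
G(5) = mex{0,0,0} = 1
G(6) = mex{1,1,1} = 0
G(7) = mex{0,0,0} = 1
G(8) = mex{1,1,1} = 0
G(9) = mex{0,0,0} = 1
G(10) = mex{1,1,1} = 0
G(11) = mex{0,0,0} = 1
G(12) = mex{1,1,1} = 0
G(13) = mex{0,0,0} = 1
G(14) = mex{1,1,1} = 0
G(15) = mex{0,0,0} = 1
G(16) = mex{1,1,1} = 0
G(17) = mex{0,0,0} = 1
G(18) = mex{1,1,1} = 0
G(19) = mex{0,0,0} = 1
G(20) = mex{1,1,1} = 0
G(21) = mex{0,0,0} = 1
G(22) = mex{1,1,1} = 0
G(23) = mex{0,0,0} = 1
G_C(23) = 1.
Combined Grundy value = 2 ⊕ 1 ⊕ 1 = 2.
A winning move leaves total XOR = 0, i.e. changes one component's Grundy value g to g ⊕ X where X is the current total.
Pile A: need g' = 2⊕2 = 0. Options: 23−1→G=1, 23−7→G=1, 23−8→G=0. Hits: 1.
Pile B: need g' = 1⊕2 = 3. Options: 17−4→G=0, 17−5→G=0, 17−6→G=0. Hits: 0.
Pile C: need g' = 1⊕2 = 3. Options: 23−1→G=0, 23−3→G=0, 23−5→G=0. Hits: 0.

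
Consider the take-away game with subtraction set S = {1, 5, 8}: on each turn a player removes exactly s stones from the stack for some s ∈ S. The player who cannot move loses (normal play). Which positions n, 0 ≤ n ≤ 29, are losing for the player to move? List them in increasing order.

G(0) = 0
G(1) = mex{0} = 1
G(2) = mex{1} = 0
G(3) = mex{0} = 1
G(4) = mex{1} = 0
G(5) = mex{0,0} = 1
G(6) = mex{1,1} = 0
G(7) = mex{0,0} = 1
G(8) = mex{1,1,0} = 2
G(9) = mex{2,0,1} = 3
G(10) = mex{3,1,0} = 2
G(11) = mex{2,0,1} = 3
G(12) = mex{3,1,0} = 2
G(13) = mex{2,2,1} = 0
G(14) = mex{0,3,0} = 1
G(15) = mex{1,2,1} = 0
G(16) = mex{0,3,2} = 1
G(17) = mex{1,2,3} = 0
G(18) = mex{0,0,2} = 1
G(19) = mex{1,1,3} = 0
G(20) = mex{0,0,2} = 1
G(21) = mex{1,1,0} = 2
G(22) = mex{2,0,1} = 3
G(23) = mex{3,1,0} = 2
G(24) = mex{2,0,1} = 3
G(25) = mex{3,1,0} = 2
G(26) = mex{2,2,1} = 0
G(27) = mex{0,3,0} = 1
G(28) = mex{1,2,1} = 0
G(29) = mex{0,3,2} = 1
P-positions are exactly the n with G(n) = 0.

0, 2, 4, 6, 13, 15, 17, 19, 26, 28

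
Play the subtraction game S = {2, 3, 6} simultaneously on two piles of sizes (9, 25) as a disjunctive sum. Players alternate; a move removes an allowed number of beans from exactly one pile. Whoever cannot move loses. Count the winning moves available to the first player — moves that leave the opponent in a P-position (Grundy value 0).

All piles use S = {2, 3, 6}:
n :  0  1  2  3  4  5  6  7  8  9 10 11 12 13 14 15 16 17 18 19 20 21 22 23 24 25
G :  0  0  1  1  2  0  3  1  2  0  0  1  1  2  0  3  1  2  0  0  1  1  2  0  3  1
Pile A: G(9) = 0.
Pile B: G(25) = 1.
Combined Grundy value = 0 ⊕ 1 = 1.
A winning move leaves total XOR = 0, i.e. changes one component's Grundy value g to g ⊕ X where X is the current total.
Pile A: need g' = 0⊕1 = 1. Options: 9−2→G=1, 9−3→G=3, 9−6→G=1. Hits: 2.
Pile B: need g' = 1⊕1 = 0. Options: 25−2→G=0, 25−3→G=2, 25−6→G=0. Hits: 2.

4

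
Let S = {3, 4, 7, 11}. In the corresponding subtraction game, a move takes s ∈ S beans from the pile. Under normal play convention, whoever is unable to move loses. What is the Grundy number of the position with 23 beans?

n :  0  1  2  3  4  5  6  7  8  9 10 11 12 13 14 15 16 17 18 19 20 21 22 23
G :  0  0  0  1  1  1  2  2  2  3  0  3  4  1  4  0  0  3  1  1  2  2  2  3

3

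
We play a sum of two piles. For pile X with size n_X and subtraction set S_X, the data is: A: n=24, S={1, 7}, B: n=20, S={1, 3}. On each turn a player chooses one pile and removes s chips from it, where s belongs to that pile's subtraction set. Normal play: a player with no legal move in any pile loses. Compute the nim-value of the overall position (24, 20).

0

Pile A, S = {1, 7}:
n :  0  1  2  3  4  5  6  7  8  9 10 11 12 13 14 15 16 17 18 19 20 21 22 23 24
G :  0  1  0  1  0  1  0  1  0  1  0  1  0  1  0  1  0  1  0  1  0  1  0  1  0
G_A(24) = 0.
Pile B, S = {1, 3}:
G(0) = 0
G(1) = mex{0} = 1
G(2) = mex{1} = 0
G(3) = mex{0,0} = 1
G(4) = mex{1,1} = 0
G(5) = mex{0,0} = 1
G(6) = mex{1,1} = 0
G(7) = mex{0,0} = 1
G(8) = mex{1,1} = 0
G(9) = mex{0,0} = 1
G(10) = mex{1,1} = 0
G(11) = mex{0,0} = 1
G(12) = mex{1,1} = 0
G(13) = mex{0,0} = 1
G(14) = mex{1,1} = 0
G(15) = mex{0,0} = 1
G(16) = mex{1,1} = 0
G(17) = mex{0,0} = 1
G(18) = mex{1,1} = 0
G(19) = mex{0,0} = 1
G(20) = mex{1,1} = 0
G_B(20) = 0.
Combined Grundy value = 0 ⊕ 0 = 0.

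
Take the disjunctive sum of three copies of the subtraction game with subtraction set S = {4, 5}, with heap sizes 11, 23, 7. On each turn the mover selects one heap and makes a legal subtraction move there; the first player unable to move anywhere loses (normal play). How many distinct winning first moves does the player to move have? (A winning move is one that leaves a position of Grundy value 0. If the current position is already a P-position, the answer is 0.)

0

All heaps use S = {4, 5}:
G(0) = 0
G(1) = mex{} = 0
G(2) = mex{} = 0
G(3) = mex{} = 0
G(4) = mex{0} = 1
G(5) = mex{0,0} = 1
G(6) = mex{0,0} = 1
G(7) = mex{0,0} = 1
G(8) = mex{1,0} = 2
G(9) = mex{1,1} = 0
G(10) = mex{1,1} = 0
G(11) = mex{1,1} = 0
G(12) = mex{2,1} = 0
G(13) = mex{0,2} = 1
G(14) = mex{0,0} = 1
G(15) = mex{0,0} = 1
G(16) = mex{0,0} = 1
G(17) = mex{1,0} = 2
G(18) = mex{1,1} = 0
G(19) = mex{1,1} = 0
G(20) = mex{1,1} = 0
G(21) = mex{2,1} = 0
G(22) = mex{0,2} = 1
G(23) = mex{0,0} = 1
Heap A: G(11) = 0.
Heap B: G(23) = 1.
Heap C: G(7) = 1.
Combined Grundy value = 0 ⊕ 1 ⊕ 1 = 0.
A winning move leaves total XOR = 0, i.e. changes one component's Grundy value g to g ⊕ X where X is the current total.
Heap A: target g' = 0⊕0 = 0, but every legal move changes the Grundy value (mex property), so 0 moves.
Heap B: target g' = 1⊕0 = 1, but every legal move changes the Grundy value (mex property), so 0 moves.
Heap C: target g' = 1⊕0 = 1, but every legal move changes the Grundy value (mex property), so 0 moves.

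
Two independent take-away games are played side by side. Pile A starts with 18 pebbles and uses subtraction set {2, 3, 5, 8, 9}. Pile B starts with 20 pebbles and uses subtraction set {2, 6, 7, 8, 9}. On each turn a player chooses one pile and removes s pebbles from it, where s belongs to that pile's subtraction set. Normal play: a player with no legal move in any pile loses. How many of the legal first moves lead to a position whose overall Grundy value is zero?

Pile A, S = {2, 3, 5, 8, 9}:
G(0) = 0
G(1) = mex{} = 0
G(2) = mex{0} = 1
G(3) = mex{0,0} = 1
G(4) = mex{1,0} = 2
G(5) = mex{1,1,0} = 2
G(6) = mex{2,1,0} = 3
G(7) = mex{2,2,1} = 0
G(8) = mex{3,2,1,0} = 4
G(9) = mex{0,3,2,0,0} = 1
G(10) = mex{4,0,2,1,0} = 3
G(11) = mex{1,4,3,1,1} = 0
G(12) = mex{3,1,0,2,1} = 4
G(13) = mex{0,3,4,2,2} = 1
G(14) = mex{4,0,1,3,2} = 5
G(15) = mex{1,4,3,0,3} = 2
G(16) = mex{5,1,0,4,0} = 2
G(17) = mex{2,5,4,1,4} = 0
G(18) = mex{2,2,1,3,1} = 0
G_A(18) = 0.
Pile B, S = {2, 6, 7, 8, 9}:
n :  0  1  2  3  4  5  6  7  8  9 10 11 12 13 14 15 16 17 18 19 20
G :  0  0  1  1  0  0  1  1  2  2  3  3  2  2  3  0  0  1  1  0  0
G_B(20) = 0.
Combined Grundy value = 0 ⊕ 0 = 0.
A winning move leaves total XOR = 0, i.e. changes one component's Grundy value g to g ⊕ X where X is the current total.
Pile A: target g' = 0⊕0 = 0, but every legal move changes the Grundy value (mex property), so 0 moves.
Pile B: target g' = 0⊕0 = 0, but every legal move changes the Grundy value (mex property), so 0 moves.

0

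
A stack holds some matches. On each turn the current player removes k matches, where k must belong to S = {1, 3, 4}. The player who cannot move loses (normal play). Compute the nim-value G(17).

1

G(0) = 0
G(1) = mex{0} = 1
G(2) = mex{1} = 0
G(3) = mex{0,0} = 1
G(4) = mex{1,1,0} = 2
G(5) = mex{2,0,1} = 3
G(6) = mex{3,1,0} = 2
G(7) = mex{2,2,1} = 0
G(8) = mex{0,3,2} = 1
G(9) = mex{1,2,3} = 0
G(10) = mex{0,0,2} = 1
G(11) = mex{1,1,0} = 2
G(12) = mex{2,0,1} = 3
G(13) = mex{3,1,0} = 2
G(14) = mex{2,2,1} = 0
G(15) = mex{0,3,2} = 1
G(16) = mex{1,2,3} = 0
G(17) = mex{0,0,2} = 1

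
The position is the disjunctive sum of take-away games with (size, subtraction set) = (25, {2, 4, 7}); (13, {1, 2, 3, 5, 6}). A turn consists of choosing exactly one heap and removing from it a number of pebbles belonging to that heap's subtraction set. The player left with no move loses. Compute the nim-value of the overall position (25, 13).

Heap A, S = {2, 4, 7}:
n :  0  1  2  3  4  5  6  7  8  9 10 11 12 13 14 15 16 17 18 19 20 21 22 23 24 25
G :  0  0  1  1  2  2  0  3  1  0  2  1  0  2  1  0  2  1  0  2  1  0  2  1  0  2
G_A(25) = 2.
Heap B, S = {1, 2, 3, 5, 6}:
G(0) = 0
G(1) = mex{0} = 1
G(2) = mex{1,0} = 2
G(3) = mex{2,1,0} = 3
G(4) = mex{3,2,1} = 0
G(5) = mex{0,3,2,0} = 1
G(6) = mex{1,0,3,1,0} = 2
G(7) = mex{2,1,0,2,1} = 3
G(8) = mex{3,2,1,3,2} = 0
G(9) = mex{0,3,2,0,3} = 1
G(10) = mex{1,0,3,1,0} = 2
G(11) = mex{2,1,0,2,1} = 3
G(12) = mex{3,2,1,3,2} = 0
G(13) = mex{0,3,2,0,3} = 1
G_B(13) = 1.
Combined Grundy value = 2 ⊕ 1 = 3.

3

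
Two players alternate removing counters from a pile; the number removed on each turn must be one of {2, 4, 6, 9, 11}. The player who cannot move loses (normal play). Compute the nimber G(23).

1

G(0) = 0
G(1) = mex{} = 0
G(2) = mex{0} = 1
G(3) = mex{0} = 1
G(4) = mex{1,0} = 2
G(5) = mex{1,0} = 2
G(6) = mex{2,1,0} = 3
G(7) = mex{2,1,0} = 3
G(8) = mex{3,2,1} = 0
G(9) = mex{3,2,1,0} = 4
G(10) = mex{0,3,2,0} = 1
G(11) = mex{4,3,2,1,0} = 5
G(12) = mex{1,0,3,1,0} = 2
G(13) = mex{5,4,3,2,1} = 0
G(14) = mex{2,1,0,2,1} = 3
G(15) = mex{0,5,4,3,2} = 1
G(16) = mex{3,2,1,3,2} = 0
G(17) = mex{1,0,5,0,3} = 2
G(18) = mex{0,3,2,4,3} = 1
G(19) = mex{2,1,0,1,0} = 3
G(20) = mex{1,0,3,5,4} = 2
G(21) = mex{3,2,1,2,1} = 0
G(22) = mex{2,1,0,0,5} = 3
G(23) = mex{0,3,2,3,2} = 1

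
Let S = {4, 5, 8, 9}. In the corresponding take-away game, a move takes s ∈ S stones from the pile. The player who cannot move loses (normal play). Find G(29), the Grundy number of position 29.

n :  0  1  2  3  4  5  6  7  8  9 10 11 12 13 14 15 16 17 18 19 20 21 22 23 24 25 26 27 28 29
G :  0  0  0  0  1  1  1  1  2  2  2  2  3  0  0  0  0  1  1  1  1  2  2  2  2  3  0  0  0  0

0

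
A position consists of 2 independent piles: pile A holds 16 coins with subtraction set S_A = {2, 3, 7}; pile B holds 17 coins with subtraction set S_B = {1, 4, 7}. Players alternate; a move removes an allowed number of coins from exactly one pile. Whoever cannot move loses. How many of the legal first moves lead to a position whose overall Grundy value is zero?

4

Pile A, S = {2, 3, 7}:
G(0) = 0
G(1) = mex{} = 0
G(2) = mex{0} = 1
G(3) = mex{0,0} = 1
G(4) = mex{1,0} = 2
G(5) = mex{1,1} = 0
G(6) = mex{2,1} = 0
G(7) = mex{0,2,0} = 1
G(8) = mex{0,0,0} = 1
G(9) = mex{1,0,1} = 2
G(10) = mex{1,1,1} = 0
G(11) = mex{2,1,2} = 0
G(12) = mex{0,2,0} = 1
G(13) = mex{0,0,0} = 1
G(14) = mex{1,0,1} = 2
G(15) = mex{1,1,1} = 0
G(16) = mex{2,1,2} = 0
G_A(16) = 0.
Pile B, S = {1, 4, 7}:
G(0) = 0
G(1) = mex{0} = 1
G(2) = mex{1} = 0
G(3) = mex{0} = 1
G(4) = mex{1,0} = 2
G(5) = mex{2,1} = 0
G(6) = mex{0,0} = 1
G(7) = mex{1,1,0} = 2
G(8) = mex{2,2,1} = 0
G(9) = mex{0,0,0} = 1
G(10) = mex{1,1,1} = 0
G(11) = mex{0,2,2} = 1
G(12) = mex{1,0,0} = 2
G(13) = mex{2,1,1} = 0
G(14) = mex{0,0,2} = 1
G(15) = mex{1,1,0} = 2
G(16) = mex{2,2,1} = 0
G(17) = mex{0,0,0} = 1
G_B(17) = 1.
Combined Grundy value = 0 ⊕ 1 = 1.
A winning move leaves total XOR = 0, i.e. changes one component's Grundy value g to g ⊕ X where X is the current total.
Pile A: need g' = 0⊕1 = 1. Options: 16−2→G=2, 16−3→G=1, 16−7→G=2. Hits: 1.
Pile B: need g' = 1⊕1 = 0. Options: 17−1→G=0, 17−4→G=0, 17−7→G=0. Hits: 3.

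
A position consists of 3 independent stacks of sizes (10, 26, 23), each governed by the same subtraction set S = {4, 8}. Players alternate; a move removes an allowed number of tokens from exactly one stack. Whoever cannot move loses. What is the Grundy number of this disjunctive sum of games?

All stacks use S = {4, 8}:
G(0) = 0
G(1) = mex{} = 0
G(2) = mex{} = 0
G(3) = mex{} = 0
G(4) = mex{0} = 1
G(5) = mex{0} = 1
G(6) = mex{0} = 1
G(7) = mex{0} = 1
G(8) = mex{1,0} = 2
G(9) = mex{1,0} = 2
G(10) = mex{1,0} = 2
G(11) = mex{1,0} = 2
G(12) = mex{2,1} = 0
G(13) = mex{2,1} = 0
G(14) = mex{2,1} = 0
G(15) = mex{2,1} = 0
G(16) = mex{0,2} = 1
G(17) = mex{0,2} = 1
G(18) = mex{0,2} = 1
G(19) = mex{0,2} = 1
G(20) = mex{1,0} = 2
G(21) = mex{1,0} = 2
G(22) = mex{1,0} = 2
G(23) = mex{1,0} = 2
G(24) = mex{2,1} = 0
G(25) = mex{2,1} = 0
G(26) = mex{2,1} = 0
Stack A: G(10) = 2.
Stack B: G(26) = 0.
Stack C: G(23) = 2.
Combined Grundy value = 2 ⊕ 0 ⊕ 2 = 0.

0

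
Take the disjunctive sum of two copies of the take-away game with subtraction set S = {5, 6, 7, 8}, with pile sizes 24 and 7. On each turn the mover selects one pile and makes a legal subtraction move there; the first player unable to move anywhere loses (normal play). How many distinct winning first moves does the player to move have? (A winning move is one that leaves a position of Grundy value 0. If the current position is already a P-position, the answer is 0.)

2

All piles use S = {5, 6, 7, 8}:
n :  0  1  2  3  4  5  6  7  8  9 10 11 12 13 14 15 16 17 18 19 20 21 22 23 24
G :  0  0  0  0  0  1  1  1  1  1  2  2  2  0  0  0  0  0  1  1  1  1  1  2  2
Pile A: G(24) = 2.
Pile B: G(7) = 1.
Combined Grundy value = 2 ⊕ 1 = 3.
A winning move leaves total XOR = 0, i.e. changes one component's Grundy value g to g ⊕ X where X is the current total.
Pile A: need g' = 2⊕3 = 1. Options: 24−5→G=1, 24−6→G=1, 24−7→G=0, 24−8→G=0. Hits: 2.
Pile B: need g' = 1⊕3 = 2. Options: 7−5→G=0, 7−6→G=0, 7−7→G=0. Hits: 0.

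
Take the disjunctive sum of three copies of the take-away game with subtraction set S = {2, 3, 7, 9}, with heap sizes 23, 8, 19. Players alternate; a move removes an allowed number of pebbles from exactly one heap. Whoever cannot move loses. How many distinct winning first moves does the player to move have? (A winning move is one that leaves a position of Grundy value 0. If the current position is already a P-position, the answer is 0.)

All heaps use S = {2, 3, 7, 9}:
n :  0  1  2  3  4  5  6  7  8  9 10 11 12 13 14 15 16 17 18 19 20 21 22 23
G :  0  0  1  1  2  0  0  1  1  2  2  0  3  1  2  2  0  0  1  1  2  0  0  1
Heap A: G(23) = 1.
Heap B: G(8) = 1.
Heap C: G(19) = 1.
Combined Grundy value = 1 ⊕ 1 ⊕ 1 = 1.
A winning move leaves total XOR = 0, i.e. changes one component's Grundy value g to g ⊕ X where X is the current total.
Heap A: need g' = 1⊕1 = 0. Options: 23−2→G=0, 23−3→G=2, 23−7→G=0, 23−9→G=2. Hits: 2.
Heap B: need g' = 1⊕1 = 0. Options: 8−2→G=0, 8−3→G=0, 8−7→G=0. Hits: 3.
Heap C: need g' = 1⊕1 = 0. Options: 19−2→G=0, 19−3→G=0, 19−7→G=3, 19−9→G=2. Hits: 2.

7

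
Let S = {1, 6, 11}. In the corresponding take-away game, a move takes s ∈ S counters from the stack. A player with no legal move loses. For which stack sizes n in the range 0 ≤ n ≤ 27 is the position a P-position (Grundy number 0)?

0, 2, 4, 7, 9, 12, 14, 16, 19, 21, 24, 26

G(0) = 0
G(1) = mex{0} = 1
G(2) = mex{1} = 0
G(3) = mex{0} = 1
G(4) = mex{1} = 0
G(5) = mex{0} = 1
G(6) = mex{1,0} = 2
G(7) = mex{2,1} = 0
G(8) = mex{0,0} = 1
G(9) = mex{1,1} = 0
G(10) = mex{0,0} = 1
G(11) = mex{1,1,0} = 2
G(12) = mex{2,2,1} = 0
G(13) = mex{0,0,0} = 1
G(14) = mex{1,1,1} = 0
G(15) = mex{0,0,0} = 1
G(16) = mex{1,1,1} = 0
G(17) = mex{0,2,2} = 1
G(18) = mex{1,0,0} = 2
G(19) = mex{2,1,1} = 0
G(20) = mex{0,0,0} = 1
G(21) = mex{1,1,1} = 0
G(22) = mex{0,0,2} = 1
G(23) = mex{1,1,0} = 2
G(24) = mex{2,2,1} = 0
G(25) = mex{0,0,0} = 1
G(26) = mex{1,1,1} = 0
G(27) = mex{0,0,0} = 1
P-positions are exactly the n with G(n) = 0.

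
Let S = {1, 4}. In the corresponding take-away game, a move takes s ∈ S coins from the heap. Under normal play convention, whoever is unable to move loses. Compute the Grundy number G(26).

G(0) = 0
G(1) = mex{0} = 1
G(2) = mex{1} = 0
G(3) = mex{0} = 1
G(4) = mex{1,0} = 2
G(5) = mex{2,1} = 0
G(6) = mex{0,0} = 1
G(7) = mex{1,1} = 0
G(8) = mex{0,2} = 1
G(9) = mex{1,0} = 2
G(10) = mex{2,1} = 0
G(11) = mex{0,0} = 1
G(12) = mex{1,1} = 0
G(13) = mex{0,2} = 1
G(14) = mex{1,0} = 2
G(15) = mex{2,1} = 0
G(16) = mex{0,0} = 1
G(17) = mex{1,1} = 0
G(18) = mex{0,2} = 1
G(19) = mex{1,0} = 2
G(20) = mex{2,1} = 0
G(21) = mex{0,0} = 1
G(22) = mex{1,1} = 0
G(23) = mex{0,2} = 1
G(24) = mex{1,0} = 2
G(25) = mex{2,1} = 0
G(26) = mex{0,0} = 1

1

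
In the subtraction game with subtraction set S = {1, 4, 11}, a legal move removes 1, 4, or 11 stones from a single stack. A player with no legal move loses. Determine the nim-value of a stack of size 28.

1

n :  0  1  2  3  4  5  6  7  8  9 10 11 12 13 14 15 16 17 18 19 20 21 22 23 24 25 26 27 28
G :  0  1  0  1  2  0  1  0  1  2  0  1  0  1  2  0  1  0  1  2  0  1  0  1  2  0  1  0  1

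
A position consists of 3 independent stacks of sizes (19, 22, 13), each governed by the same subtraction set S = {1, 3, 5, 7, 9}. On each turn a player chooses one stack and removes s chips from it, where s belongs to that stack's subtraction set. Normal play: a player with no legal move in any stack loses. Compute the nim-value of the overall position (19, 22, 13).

0

All stacks use S = {1, 3, 5, 7, 9}:
n :  0  1  2  3  4  5  6  7  8  9 10 11 12 13 14 15 16 17 18 19 20 21 22
G :  0  1  0  1  0  1  0  1  0  1  0  1  0  1  0  1  0  1  0  1  0  1  0
Stack A: G(19) = 1.
Stack B: G(22) = 0.
Stack C: G(13) = 1.
Combined Grundy value = 1 ⊕ 0 ⊕ 1 = 0.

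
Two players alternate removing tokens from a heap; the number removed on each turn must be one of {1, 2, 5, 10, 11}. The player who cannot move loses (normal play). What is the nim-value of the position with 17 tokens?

n :  0  1  2  3  4  5  6  7  8  9 10 11 12 13 14 15 16 17
G :  0  1  2  0  1  2  0  1  2  0  1  2  0  1  2  0  1  2

2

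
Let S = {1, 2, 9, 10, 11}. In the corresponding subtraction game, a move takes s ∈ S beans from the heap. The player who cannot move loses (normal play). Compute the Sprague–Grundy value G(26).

n :  0  1  2  3  4  5  6  7  8  9 10 11 12 13 14 15 16 17 18 19 20 21 22 23 24 25 26
G :  0  1  2  0  1  2  0  1  2  3  4  5  3  4  5  3  4  5  0  1  2  0  1  2  0  1  2

2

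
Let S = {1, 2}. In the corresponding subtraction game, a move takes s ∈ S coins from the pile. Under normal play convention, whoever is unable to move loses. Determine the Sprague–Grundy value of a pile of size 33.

n :  0  1  2  3  4  5  6  7  8  9 10 11 12 13 14 15 16 17 18 19 20 21 22 23 24 25 26 27 28 29 30 31 32 33
G :  0  1  2  0  1  2  0  1  2  0  1  2  0  1  2  0  1  2  0  1  2  0  1  2  0  1  2  0  1  2  0  1  2  0

0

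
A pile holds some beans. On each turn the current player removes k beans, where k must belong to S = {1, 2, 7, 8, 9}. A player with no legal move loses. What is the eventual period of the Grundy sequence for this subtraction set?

16

n :  0  1  2  3  4  5  6  7  8  9 10 11 12 13 14 15 16 17 18 19 20 21 22 23 24 25 26 27 28 29 30 31 32 33
G :  0  1  2  0  1  2  0  1  2  3  4  5  3  4  5  3  0  1  2  0  1  2  0  1  2  3  4  5  3  4  5  3  0  1
G(n+16) = G(n) holds for n = 0,…,8 (a full window of length max(S) = 9), so the sequence is purely periodic with period 16.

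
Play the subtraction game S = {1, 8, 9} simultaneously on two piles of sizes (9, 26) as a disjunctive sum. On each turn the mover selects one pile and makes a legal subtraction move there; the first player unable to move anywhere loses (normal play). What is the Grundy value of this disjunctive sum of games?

All piles use S = {1, 8, 9}:
n :  0  1  2  3  4  5  6  7  8  9 10 11 12 13 14 15 16 17 18 19 20 21 22 23 24 25 26
G :  0  1  0  1  0  1  0  1  2  3  2  3  2  3  2  3  0  1  0  1  0  1  0  1  2  3  2
Pile A: G(9) = 3.
Pile B: G(26) = 2.
Combined Grundy value = 3 ⊕ 2 = 1.

1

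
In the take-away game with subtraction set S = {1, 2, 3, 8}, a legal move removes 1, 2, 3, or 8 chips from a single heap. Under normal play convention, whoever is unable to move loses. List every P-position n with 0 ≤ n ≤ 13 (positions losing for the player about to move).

n :  0  1  2  3  4  5  6  7  8  9 10 11 12 13
G :  0  1  2  3  0  1  2  3  4  0  1  2  3  0
P-positions are exactly the n with G(n) = 0.

0, 4, 9, 13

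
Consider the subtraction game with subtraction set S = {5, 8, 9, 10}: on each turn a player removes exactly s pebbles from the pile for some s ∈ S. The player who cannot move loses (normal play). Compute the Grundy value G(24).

1

n :  0  1  2  3  4  5  6  7  8  9 10 11 12 13 14 15 16 17 18 19 20 21 22 23 24
G :  0  0  0  0  0  1  1  1  1  1  2  2  2  2  2  0  0  0  0  0  1  1  1  1  1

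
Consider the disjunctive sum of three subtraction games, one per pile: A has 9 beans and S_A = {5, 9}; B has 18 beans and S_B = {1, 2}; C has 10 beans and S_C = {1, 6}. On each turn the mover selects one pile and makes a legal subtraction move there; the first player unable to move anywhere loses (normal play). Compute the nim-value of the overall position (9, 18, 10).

0

Pile A, S = {5, 9}:
n : 0 1 2 3 4 5 6 7 8 9
G : 0 0 0 0 0 1 1 1 1 1
G_A(9) = 1.
Pile B, S = {1, 2}:
n :  0  1  2  3  4  5  6  7  8  9 10 11 12 13 14 15 16 17 18
G :  0  1  2  0  1  2  0  1  2  0  1  2  0  1  2  0  1  2  0
G_B(18) = 0.
Pile C, S = {1, 6}:
n :  0  1  2  3  4  5  6  7  8  9 10
G :  0  1  0  1  0  1  2  0  1  0  1
G_C(10) = 1.
Combined Grundy value = 1 ⊕ 0 ⊕ 1 = 0.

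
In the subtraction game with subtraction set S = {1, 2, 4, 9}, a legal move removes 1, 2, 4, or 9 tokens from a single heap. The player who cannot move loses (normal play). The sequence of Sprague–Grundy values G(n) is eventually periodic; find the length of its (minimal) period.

11

G(0) = 0
G(1) = mex{0} = 1
G(2) = mex{1,0} = 2
G(3) = mex{2,1} = 0
G(4) = mex{0,2,0} = 1
G(5) = mex{1,0,1} = 2
G(6) = mex{2,1,2} = 0
G(7) = mex{0,2,0} = 1
G(8) = mex{1,0,1} = 2
G(9) = mex{2,1,2,0} = 3
G(10) = mex{3,2,0,1} = 4
G(11) = mex{4,3,1,2} = 0
G(12) = mex{0,4,2,0} = 1
G(13) = mex{1,0,3,1} = 2
G(14) = mex{2,1,4,2} = 0
G(15) = mex{0,2,0,0} = 1
G(16) = mex{1,0,1,1} = 2
G(17) = mex{2,1,2,2} = 0
G(18) = mex{0,2,0,3} = 1
G(19) = mex{1,0,1,4} = 2
G(20) = mex{2,1,2,0} = 3
G(21) = mex{3,2,0,1} = 4
G(22) = mex{4,3,1,2} = 0
G(23) = mex{0,4,2,0} = 1
G(n+11) = G(n) holds for n = 0,…,8 (a full window of length max(S) = 9), so the sequence is purely periodic with period 11.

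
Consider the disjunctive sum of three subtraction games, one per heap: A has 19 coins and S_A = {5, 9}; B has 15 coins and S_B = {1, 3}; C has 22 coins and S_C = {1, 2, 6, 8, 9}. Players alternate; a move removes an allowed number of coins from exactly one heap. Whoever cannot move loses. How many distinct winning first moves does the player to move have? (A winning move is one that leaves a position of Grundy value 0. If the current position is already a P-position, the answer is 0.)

5

Heap A, S = {5, 9}:
G(0) = 0
G(1) = mex{} = 0
G(2) = mex{} = 0
G(3) = mex{} = 0
G(4) = mex{} = 0
G(5) = mex{0} = 1
G(6) = mex{0} = 1
G(7) = mex{0} = 1
G(8) = mex{0} = 1
G(9) = mex{0,0} = 1
G(10) = mex{1,0} = 2
G(11) = mex{1,0} = 2
G(12) = mex{1,0} = 2
G(13) = mex{1,0} = 2
G(14) = mex{1,1} = 0
G(15) = mex{2,1} = 0
G(16) = mex{2,1} = 0
G(17) = mex{2,1} = 0
G(18) = mex{2,1} = 0
G(19) = mex{0,2} = 1
G_A(19) = 1.
Heap B, S = {1, 3}:
G(0) = 0
G(1) = mex{0} = 1
G(2) = mex{1} = 0
G(3) = mex{0,0} = 1
G(4) = mex{1,1} = 0
G(5) = mex{0,0} = 1
G(6) = mex{1,1} = 0
G(7) = mex{0,0} = 1
G(8) = mex{1,1} = 0
G(9) = mex{0,0} = 1
G(10) = mex{1,1} = 0
G(11) = mex{0,0} = 1
G(12) = mex{1,1} = 0
G(13) = mex{0,0} = 1
G(14) = mex{1,1} = 0
G(15) = mex{0,0} = 1
G_B(15) = 1.
Heap C, S = {1, 2, 6, 8, 9}:
G(0) = 0
G(1) = mex{0} = 1
G(2) = mex{1,0} = 2
G(3) = mex{2,1} = 0
G(4) = mex{0,2} = 1
G(5) = mex{1,0} = 2
G(6) = mex{2,1,0} = 3
G(7) = mex{3,2,1} = 0
G(8) = mex{0,3,2,0} = 1
G(9) = mex{1,0,0,1,0} = 2
G(10) = mex{2,1,1,2,1} = 0
G(11) = mex{0,2,2,0,2} = 1
G(12) = mex{1,0,3,1,0} = 2
G(13) = mex{2,1,0,2,1} = 3
G(14) = mex{3,2,1,3,2} = 0
G(15) = mex{0,3,2,0,3} = 1
G(16) = mex{1,0,0,1,0} = 2
G(17) = mex{2,1,1,2,1} = 0
G(18) = mex{0,2,2,0,2} = 1
G(19) = mex{1,0,3,1,0} = 2
G(20) = mex{2,1,0,2,1} = 3
G(21) = mex{3,2,1,3,2} = 0
G(22) = mex{0,3,2,0,3} = 1
G_C(22) = 1.
Combined Grundy value = 1 ⊕ 1 ⊕ 1 = 1.
A winning move leaves total XOR = 0, i.e. changes one component's Grundy value g to g ⊕ X where X is the current total.
Heap A: need g' = 1⊕1 = 0. Options: 19−5→G=0, 19−9→G=2. Hits: 1.
Heap B: need g' = 1⊕1 = 0. Options: 15−1→G=0, 15−3→G=0. Hits: 2.
Heap C: need g' = 1⊕1 = 0. Options: 22−1→G=0, 22−2→G=3, 22−6→G=2, 22−8→G=0, 22−9→G=3. Hits: 2.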